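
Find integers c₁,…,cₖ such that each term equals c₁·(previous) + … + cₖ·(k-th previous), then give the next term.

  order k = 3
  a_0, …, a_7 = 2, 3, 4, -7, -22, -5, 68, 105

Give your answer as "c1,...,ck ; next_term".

1,-3,-1 ; -94

  a_3 = 1·4 + -3·3 + -1·2 = -7
  a_4 = 1·-7 + -3·4 + -1·3 = -22
  a_5 = 1·-22 + -3·-7 + -1·4 = -5
  a_6 = 1·-5 + -3·-22 + -1·-7 = 68
  a_7 = 1·68 + -3·-5 + -1·-22 = 105
  a_8 = 1·105 + -3·68 + -1·-5 = -94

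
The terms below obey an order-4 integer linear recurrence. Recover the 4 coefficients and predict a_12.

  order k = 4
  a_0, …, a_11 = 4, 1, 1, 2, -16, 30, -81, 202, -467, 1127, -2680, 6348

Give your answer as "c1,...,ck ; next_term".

  a_4 = -2·2 + 1·1 + -1·1 + -3·4 = -16
  a_5 = -2·-16 + 1·2 + -1·1 + -3·1 = 30
  a_6 = -2·30 + 1·-16 + -1·2 + -3·1 = -81
  a_7 = -2·-81 + 1·30 + -1·-16 + -3·2 = 202
  a_8 = -2·202 + 1·-81 + -1·30 + -3·-16 = -467
  a_9 = -2·-467 + 1·202 + -1·-81 + -3·30 = 1127
  a_10 = -2·1127 + 1·-467 + -1·202 + -3·-81 = -2680
  a_11 = -2·-2680 + 1·1127 + -1·-467 + -3·202 = 6348
  a_12 = -2·6348 + 1·-2680 + -1·1127 + -3·-467 = -15102

-2,1,-1,-3 ; -15102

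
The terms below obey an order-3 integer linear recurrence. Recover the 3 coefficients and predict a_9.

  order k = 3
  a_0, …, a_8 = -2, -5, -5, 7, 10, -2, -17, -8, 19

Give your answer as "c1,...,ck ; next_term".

  a_3 = 0·-5 + -1·-5 + -1·-2 = 7
  a_4 = 0·7 + -1·-5 + -1·-5 = 10
  a_5 = 0·10 + -1·7 + -1·-5 = -2
  a_6 = 0·-2 + -1·10 + -1·7 = -17
  a_7 = 0·-17 + -1·-2 + -1·10 = -8
  a_8 = 0·-8 + -1·-17 + -1·-2 = 19
  a_9 = 0·19 + -1·-8 + -1·-17 = 25

0,-1,-1 ; 25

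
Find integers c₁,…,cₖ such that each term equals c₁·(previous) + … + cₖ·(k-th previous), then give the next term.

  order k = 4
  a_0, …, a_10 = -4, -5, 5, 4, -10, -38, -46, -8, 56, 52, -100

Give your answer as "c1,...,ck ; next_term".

2,-2,0,2 ; -320

  a_4 = 2·4 + -2·5 + 0·-5 + 2·-4 = -10
  a_5 = 2·-10 + -2·4 + 0·5 + 2·-5 = -38
  a_6 = 2·-38 + -2·-10 + 0·4 + 2·5 = -46
  a_7 = 2·-46 + -2·-38 + 0·-10 + 2·4 = -8
  a_8 = 2·-8 + -2·-46 + 0·-38 + 2·-10 = 56
  a_9 = 2·56 + -2·-8 + 0·-46 + 2·-38 = 52
  a_10 = 2·52 + -2·56 + 0·-8 + 2·-46 = -100
  a_11 = 2·-100 + -2·52 + 0·56 + 2·-8 = -320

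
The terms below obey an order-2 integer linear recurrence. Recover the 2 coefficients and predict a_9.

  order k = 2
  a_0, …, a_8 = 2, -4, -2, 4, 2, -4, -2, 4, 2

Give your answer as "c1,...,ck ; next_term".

0,-1 ; -4

  a_2 = 0·-4 + -1·2 = -2
  a_3 = 0·-2 + -1·-4 = 4
  a_4 = 0·4 + -1·-2 = 2
  a_5 = 0·2 + -1·4 = -4
  a_6 = 0·-4 + -1·2 = -2
  a_7 = 0·-2 + -1·-4 = 4
  a_8 = 0·4 + -1·-2 = 2
  a_9 = 0·2 + -1·4 = -4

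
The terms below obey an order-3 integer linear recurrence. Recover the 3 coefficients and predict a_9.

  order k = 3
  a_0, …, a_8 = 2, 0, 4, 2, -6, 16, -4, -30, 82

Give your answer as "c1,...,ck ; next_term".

  a_3 = -1·4 + -1·0 + 3·2 = 2
  a_4 = -1·2 + -1·4 + 3·0 = -6
  a_5 = -1·-6 + -1·2 + 3·4 = 16
  a_6 = -1·16 + -1·-6 + 3·2 = -4
  a_7 = -1·-4 + -1·16 + 3·-6 = -30
  a_8 = -1·-30 + -1·-4 + 3·16 = 82
  a_9 = -1·82 + -1·-30 + 3·-4 = -64

-1,-1,3 ; -64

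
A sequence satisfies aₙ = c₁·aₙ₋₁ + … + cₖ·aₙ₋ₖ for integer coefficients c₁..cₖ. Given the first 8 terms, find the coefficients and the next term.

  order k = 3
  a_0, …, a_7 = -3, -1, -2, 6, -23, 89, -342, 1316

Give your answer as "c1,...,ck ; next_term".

-3,3,-1 ; -5063

  a_3 = -3·-2 + 3·-1 + -1·-3 = 6
  a_4 = -3·6 + 3·-2 + -1·-1 = -23
  a_5 = -3·-23 + 3·6 + -1·-2 = 89
  a_6 = -3·89 + 3·-23 + -1·6 = -342
  a_7 = -3·-342 + 3·89 + -1·-23 = 1316
  a_8 = -3·1316 + 3·-342 + -1·89 = -5063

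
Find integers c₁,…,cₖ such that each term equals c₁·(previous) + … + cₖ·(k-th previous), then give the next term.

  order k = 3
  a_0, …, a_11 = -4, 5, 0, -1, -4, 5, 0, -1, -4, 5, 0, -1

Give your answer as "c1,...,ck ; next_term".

  a_3 = -1·0 + -1·5 + -1·-4 = -1
  a_4 = -1·-1 + -1·0 + -1·5 = -4
  a_5 = -1·-4 + -1·-1 + -1·0 = 5
  a_6 = -1·5 + -1·-4 + -1·-1 = 0
  a_7 = -1·0 + -1·5 + -1·-4 = -1
  a_8 = -1·-1 + -1·0 + -1·5 = -4
  a_9 = -1·-4 + -1·-1 + -1·0 = 5
  a_10 = -1·5 + -1·-4 + -1·-1 = 0
  a_11 = -1·0 + -1·5 + -1·-4 = -1
  a_12 = -1·-1 + -1·0 + -1·5 = -4

-1,-1,-1 ; -4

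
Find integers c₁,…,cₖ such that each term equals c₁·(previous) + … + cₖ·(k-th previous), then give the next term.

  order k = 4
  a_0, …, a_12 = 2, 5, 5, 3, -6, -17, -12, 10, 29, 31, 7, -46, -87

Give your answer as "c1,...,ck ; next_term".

1,-2,1,-2 ; -50

  a_4 = 1·3 + -2·5 + 1·5 + -2·2 = -6
  a_5 = 1·-6 + -2·3 + 1·5 + -2·5 = -17
  a_6 = 1·-17 + -2·-6 + 1·3 + -2·5 = -12
  a_7 = 1·-12 + -2·-17 + 1·-6 + -2·3 = 10
  a_8 = 1·10 + -2·-12 + 1·-17 + -2·-6 = 29
  a_9 = 1·29 + -2·10 + 1·-12 + -2·-17 = 31
  a_10 = 1·31 + -2·29 + 1·10 + -2·-12 = 7
  a_11 = 1·7 + -2·31 + 1·29 + -2·10 = -46
  a_12 = 1·-46 + -2·7 + 1·31 + -2·29 = -87
  a_13 = 1·-87 + -2·-46 + 1·7 + -2·31 = -50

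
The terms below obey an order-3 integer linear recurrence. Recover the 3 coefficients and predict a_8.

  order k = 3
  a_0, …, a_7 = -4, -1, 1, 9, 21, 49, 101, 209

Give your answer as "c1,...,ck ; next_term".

2,1,-2 ; 421

  a_3 = 2·1 + 1·-1 + -2·-4 = 9
  a_4 = 2·9 + 1·1 + -2·-1 = 21
  a_5 = 2·21 + 1·9 + -2·1 = 49
  a_6 = 2·49 + 1·21 + -2·9 = 101
  a_7 = 2·101 + 1·49 + -2·21 = 209
  a_8 = 2·209 + 1·101 + -2·49 = 421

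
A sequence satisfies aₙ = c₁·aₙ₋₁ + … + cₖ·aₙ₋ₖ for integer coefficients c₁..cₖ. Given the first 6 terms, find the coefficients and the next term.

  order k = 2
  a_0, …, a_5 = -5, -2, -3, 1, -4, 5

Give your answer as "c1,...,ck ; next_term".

-1,1 ; -9

  a_2 = -1·-2 + 1·-5 = -3
  a_3 = -1·-3 + 1·-2 = 1
  a_4 = -1·1 + 1·-3 = -4
  a_5 = -1·-4 + 1·1 = 5
  a_6 = -1·5 + 1·-4 = -9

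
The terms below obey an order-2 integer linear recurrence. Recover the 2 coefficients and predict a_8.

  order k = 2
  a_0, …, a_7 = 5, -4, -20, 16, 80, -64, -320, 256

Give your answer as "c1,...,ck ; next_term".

  a_2 = 0·-4 + -4·5 = -20
  a_3 = 0·-20 + -4·-4 = 16
  a_4 = 0·16 + -4·-20 = 80
  a_5 = 0·80 + -4·16 = -64
  a_6 = 0·-64 + -4·80 = -320
  a_7 = 0·-320 + -4·-64 = 256
  a_8 = 0·256 + -4·-320 = 1280

0,-4 ; 1280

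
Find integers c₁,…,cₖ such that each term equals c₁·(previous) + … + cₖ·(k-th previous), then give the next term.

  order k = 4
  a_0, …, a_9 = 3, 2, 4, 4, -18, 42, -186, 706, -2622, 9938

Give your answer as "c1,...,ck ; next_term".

  a_4 = -3·4 + 2·4 + -4·2 + -2·3 = -18
  a_5 = -3·-18 + 2·4 + -4·4 + -2·2 = 42
  a_6 = -3·42 + 2·-18 + -4·4 + -2·4 = -186
  a_7 = -3·-186 + 2·42 + -4·-18 + -2·4 = 706
  a_8 = -3·706 + 2·-186 + -4·42 + -2·-18 = -2622
  a_9 = -3·-2622 + 2·706 + -4·-186 + -2·42 = 9938
  a_10 = -3·9938 + 2·-2622 + -4·706 + -2·-186 = -37510

-3,2,-4,-2 ; -37510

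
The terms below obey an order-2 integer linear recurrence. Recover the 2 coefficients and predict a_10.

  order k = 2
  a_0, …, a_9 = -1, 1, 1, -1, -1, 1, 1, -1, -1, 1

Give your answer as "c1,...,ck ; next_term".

0,-1 ; 1

  a_2 = 0·1 + -1·-1 = 1
  a_3 = 0·1 + -1·1 = -1
  a_4 = 0·-1 + -1·1 = -1
  a_5 = 0·-1 + -1·-1 = 1
  a_6 = 0·1 + -1·-1 = 1
  a_7 = 0·1 + -1·1 = -1
  a_8 = 0·-1 + -1·1 = -1
  a_9 = 0·-1 + -1·-1 = 1
  a_10 = 0·1 + -1·-1 = 1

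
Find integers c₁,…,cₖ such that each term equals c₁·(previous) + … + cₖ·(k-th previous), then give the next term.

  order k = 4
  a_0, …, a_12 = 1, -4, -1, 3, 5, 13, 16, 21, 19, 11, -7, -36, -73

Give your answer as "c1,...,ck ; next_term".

  a_4 = 1·3 + 1·-1 + -1·-4 + -1·1 = 5
  a_5 = 1·5 + 1·3 + -1·-1 + -1·-4 = 13
  a_6 = 1·13 + 1·5 + -1·3 + -1·-1 = 16
  a_7 = 1·16 + 1·13 + -1·5 + -1·3 = 21
  a_8 = 1·21 + 1·16 + -1·13 + -1·5 = 19
  a_9 = 1·19 + 1·21 + -1·16 + -1·13 = 11
  a_10 = 1·11 + 1·19 + -1·21 + -1·16 = -7
  a_11 = 1·-7 + 1·11 + -1·19 + -1·21 = -36
  a_12 = 1·-36 + 1·-7 + -1·11 + -1·19 = -73
  a_13 = 1·-73 + 1·-36 + -1·-7 + -1·11 = -113

1,1,-1,-1 ; -113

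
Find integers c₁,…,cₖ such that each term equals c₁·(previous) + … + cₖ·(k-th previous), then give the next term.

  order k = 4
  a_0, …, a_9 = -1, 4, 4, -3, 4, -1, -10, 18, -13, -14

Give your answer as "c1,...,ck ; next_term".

-1,-1,1,-1 ; 55

  a_4 = -1·-3 + -1·4 + 1·4 + -1·-1 = 4
  a_5 = -1·4 + -1·-3 + 1·4 + -1·4 = -1
  a_6 = -1·-1 + -1·4 + 1·-3 + -1·4 = -10
  a_7 = -1·-10 + -1·-1 + 1·4 + -1·-3 = 18
  a_8 = -1·18 + -1·-10 + 1·-1 + -1·4 = -13
  a_9 = -1·-13 + -1·18 + 1·-10 + -1·-1 = -14
  a_10 = -1·-14 + -1·-13 + 1·18 + -1·-10 = 55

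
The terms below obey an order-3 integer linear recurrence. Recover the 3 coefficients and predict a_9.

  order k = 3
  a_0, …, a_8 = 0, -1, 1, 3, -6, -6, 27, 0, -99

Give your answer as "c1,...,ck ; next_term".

  a_3 = 0·1 + -3·-1 + 3·0 = 3
  a_4 = 0·3 + -3·1 + 3·-1 = -6
  a_5 = 0·-6 + -3·3 + 3·1 = -6
  a_6 = 0·-6 + -3·-6 + 3·3 = 27
  a_7 = 0·27 + -3·-6 + 3·-6 = 0
  a_8 = 0·0 + -3·27 + 3·-6 = -99
  a_9 = 0·-99 + -3·0 + 3·27 = 81

0,-3,3 ; 81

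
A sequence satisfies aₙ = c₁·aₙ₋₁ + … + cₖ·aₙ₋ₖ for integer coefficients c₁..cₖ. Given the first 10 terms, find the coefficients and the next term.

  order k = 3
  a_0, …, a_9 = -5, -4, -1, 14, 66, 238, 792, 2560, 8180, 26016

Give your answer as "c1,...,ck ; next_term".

4,-2,-2 ; 82584

  a_3 = 4·-1 + -2·-4 + -2·-5 = 14
  a_4 = 4·14 + -2·-1 + -2·-4 = 66
  a_5 = 4·66 + -2·14 + -2·-1 = 238
  a_6 = 4·238 + -2·66 + -2·14 = 792
  a_7 = 4·792 + -2·238 + -2·66 = 2560
  a_8 = 4·2560 + -2·792 + -2·238 = 8180
  a_9 = 4·8180 + -2·2560 + -2·792 = 26016
  a_10 = 4·26016 + -2·8180 + -2·2560 = 82584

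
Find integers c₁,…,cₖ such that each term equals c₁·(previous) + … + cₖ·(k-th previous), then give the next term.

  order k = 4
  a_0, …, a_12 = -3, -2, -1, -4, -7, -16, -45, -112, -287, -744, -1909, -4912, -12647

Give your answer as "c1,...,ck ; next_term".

2,1,2,-2 ; -32536

  a_4 = 2·-4 + 1·-1 + 2·-2 + -2·-3 = -7
  a_5 = 2·-7 + 1·-4 + 2·-1 + -2·-2 = -16
  a_6 = 2·-16 + 1·-7 + 2·-4 + -2·-1 = -45
  a_7 = 2·-45 + 1·-16 + 2·-7 + -2·-4 = -112
  a_8 = 2·-112 + 1·-45 + 2·-16 + -2·-7 = -287
  a_9 = 2·-287 + 1·-112 + 2·-45 + -2·-16 = -744
  a_10 = 2·-744 + 1·-287 + 2·-112 + -2·-45 = -1909
  a_11 = 2·-1909 + 1·-744 + 2·-287 + -2·-112 = -4912
  a_12 = 2·-4912 + 1·-1909 + 2·-744 + -2·-287 = -12647
  a_13 = 2·-12647 + 1·-4912 + 2·-1909 + -2·-744 = -32536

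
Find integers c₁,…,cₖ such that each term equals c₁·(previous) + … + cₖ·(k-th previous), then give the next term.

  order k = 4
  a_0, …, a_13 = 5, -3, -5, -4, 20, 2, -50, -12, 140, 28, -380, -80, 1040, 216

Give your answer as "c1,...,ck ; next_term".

0,-2,0,2 ; -2840

  a_4 = 0·-4 + -2·-5 + 0·-3 + 2·5 = 20
  a_5 = 0·20 + -2·-4 + 0·-5 + 2·-3 = 2
  a_6 = 0·2 + -2·20 + 0·-4 + 2·-5 = -50
  a_7 = 0·-50 + -2·2 + 0·20 + 2·-4 = -12
  a_8 = 0·-12 + -2·-50 + 0·2 + 2·20 = 140
  a_9 = 0·140 + -2·-12 + 0·-50 + 2·2 = 28
  a_10 = 0·28 + -2·140 + 0·-12 + 2·-50 = -380
  a_11 = 0·-380 + -2·28 + 0·140 + 2·-12 = -80
  a_12 = 0·-80 + -2·-380 + 0·28 + 2·140 = 1040
  a_13 = 0·1040 + -2·-80 + 0·-380 + 2·28 = 216
  a_14 = 0·216 + -2·1040 + 0·-80 + 2·-380 = -2840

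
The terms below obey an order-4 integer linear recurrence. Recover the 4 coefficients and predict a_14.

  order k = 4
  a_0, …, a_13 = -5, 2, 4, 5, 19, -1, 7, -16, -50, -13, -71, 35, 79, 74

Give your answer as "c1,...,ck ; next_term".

0,1,0,-3 ; 292

  a_4 = 0·5 + 1·4 + 0·2 + -3·-5 = 19
  a_5 = 0·19 + 1·5 + 0·4 + -3·2 = -1
  a_6 = 0·-1 + 1·19 + 0·5 + -3·4 = 7
  a_7 = 0·7 + 1·-1 + 0·19 + -3·5 = -16
  a_8 = 0·-16 + 1·7 + 0·-1 + -3·19 = -50
  a_9 = 0·-50 + 1·-16 + 0·7 + -3·-1 = -13
  a_10 = 0·-13 + 1·-50 + 0·-16 + -3·7 = -71
  a_11 = 0·-71 + 1·-13 + 0·-50 + -3·-16 = 35
  a_12 = 0·35 + 1·-71 + 0·-13 + -3·-50 = 79
  a_13 = 0·79 + 1·35 + 0·-71 + -3·-13 = 74
  a_14 = 0·74 + 1·79 + 0·35 + -3·-71 = 292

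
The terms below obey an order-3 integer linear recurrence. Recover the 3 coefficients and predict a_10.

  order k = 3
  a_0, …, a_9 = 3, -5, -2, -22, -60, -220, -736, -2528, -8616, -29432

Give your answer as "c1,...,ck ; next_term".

3,2,-2 ; -100472

  a_3 = 3·-2 + 2·-5 + -2·3 = -22
  a_4 = 3·-22 + 2·-2 + -2·-5 = -60
  a_5 = 3·-60 + 2·-22 + -2·-2 = -220
  a_6 = 3·-220 + 2·-60 + -2·-22 = -736
  a_7 = 3·-736 + 2·-220 + -2·-60 = -2528
  a_8 = 3·-2528 + 2·-736 + -2·-220 = -8616
  a_9 = 3·-8616 + 2·-2528 + -2·-736 = -29432
  a_10 = 3·-29432 + 2·-8616 + -2·-2528 = -100472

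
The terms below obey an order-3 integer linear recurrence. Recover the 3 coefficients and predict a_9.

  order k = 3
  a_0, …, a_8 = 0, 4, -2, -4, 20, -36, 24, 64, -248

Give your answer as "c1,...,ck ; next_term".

  a_3 = -2·-2 + -2·4 + 2·0 = -4
  a_4 = -2·-4 + -2·-2 + 2·4 = 20
  a_5 = -2·20 + -2·-4 + 2·-2 = -36
  a_6 = -2·-36 + -2·20 + 2·-4 = 24
  a_7 = -2·24 + -2·-36 + 2·20 = 64
  a_8 = -2·64 + -2·24 + 2·-36 = -248
  a_9 = -2·-248 + -2·64 + 2·24 = 416

-2,-2,2 ; 416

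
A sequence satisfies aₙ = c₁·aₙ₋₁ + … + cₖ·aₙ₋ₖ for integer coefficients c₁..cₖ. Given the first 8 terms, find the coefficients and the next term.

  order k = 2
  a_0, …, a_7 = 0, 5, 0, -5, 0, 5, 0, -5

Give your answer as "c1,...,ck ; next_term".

  a_2 = 0·5 + -1·0 = 0
  a_3 = 0·0 + -1·5 = -5
  a_4 = 0·-5 + -1·0 = 0
  a_5 = 0·0 + -1·-5 = 5
  a_6 = 0·5 + -1·0 = 0
  a_7 = 0·0 + -1·5 = -5
  a_8 = 0·-5 + -1·0 = 0

0,-1 ; 0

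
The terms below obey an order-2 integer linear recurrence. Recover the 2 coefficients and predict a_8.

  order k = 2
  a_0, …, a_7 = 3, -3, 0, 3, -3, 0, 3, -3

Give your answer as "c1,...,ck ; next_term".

-1,-1 ; 0

  a_2 = -1·-3 + -1·3 = 0
  a_3 = -1·0 + -1·-3 = 3
  a_4 = -1·3 + -1·0 = -3
  a_5 = -1·-3 + -1·3 = 0
  a_6 = -1·0 + -1·-3 = 3
  a_7 = -1·3 + -1·0 = -3
  a_8 = -1·-3 + -1·3 = 0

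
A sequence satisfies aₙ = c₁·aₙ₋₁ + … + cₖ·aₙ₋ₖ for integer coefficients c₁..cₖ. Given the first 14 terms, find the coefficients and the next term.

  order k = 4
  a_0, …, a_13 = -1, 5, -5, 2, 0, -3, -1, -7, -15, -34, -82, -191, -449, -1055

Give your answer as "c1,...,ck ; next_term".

  a_4 = 2·2 + 1·-5 + 0·5 + -1·-1 = 0
  a_5 = 2·0 + 1·2 + 0·-5 + -1·5 = -3
  a_6 = 2·-3 + 1·0 + 0·2 + -1·-5 = -1
  a_7 = 2·-1 + 1·-3 + 0·0 + -1·2 = -7
  a_8 = 2·-7 + 1·-1 + 0·-3 + -1·0 = -15
  a_9 = 2·-15 + 1·-7 + 0·-1 + -1·-3 = -34
  a_10 = 2·-34 + 1·-15 + 0·-7 + -1·-1 = -82
  a_11 = 2·-82 + 1·-34 + 0·-15 + -1·-7 = -191
  a_12 = 2·-191 + 1·-82 + 0·-34 + -1·-15 = -449
  a_13 = 2·-449 + 1·-191 + 0·-82 + -1·-34 = -1055
  a_14 = 2·-1055 + 1·-449 + 0·-191 + -1·-82 = -2477

2,1,0,-1 ; -2477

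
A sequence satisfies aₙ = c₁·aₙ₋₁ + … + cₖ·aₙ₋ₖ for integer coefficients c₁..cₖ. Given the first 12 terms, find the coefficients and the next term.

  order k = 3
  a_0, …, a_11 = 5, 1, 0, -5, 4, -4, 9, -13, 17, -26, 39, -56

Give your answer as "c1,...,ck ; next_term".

  a_3 = -1·0 + 0·1 + -1·5 = -5
  a_4 = -1·-5 + 0·0 + -1·1 = 4
  a_5 = -1·4 + 0·-5 + -1·0 = -4
  a_6 = -1·-4 + 0·4 + -1·-5 = 9
  a_7 = -1·9 + 0·-4 + -1·4 = -13
  a_8 = -1·-13 + 0·9 + -1·-4 = 17
  a_9 = -1·17 + 0·-13 + -1·9 = -26
  a_10 = -1·-26 + 0·17 + -1·-13 = 39
  a_11 = -1·39 + 0·-26 + -1·17 = -56
  a_12 = -1·-56 + 0·39 + -1·-26 = 82

-1,0,-1 ; 82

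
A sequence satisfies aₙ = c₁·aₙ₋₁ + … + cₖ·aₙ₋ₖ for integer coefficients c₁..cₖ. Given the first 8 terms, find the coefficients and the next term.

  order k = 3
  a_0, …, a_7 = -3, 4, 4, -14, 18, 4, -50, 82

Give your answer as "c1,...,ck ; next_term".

  a_3 = -1·4 + -1·4 + 2·-3 = -14
  a_4 = -1·-14 + -1·4 + 2·4 = 18
  a_5 = -1·18 + -1·-14 + 2·4 = 4
  a_6 = -1·4 + -1·18 + 2·-14 = -50
  a_7 = -1·-50 + -1·4 + 2·18 = 82
  a_8 = -1·82 + -1·-50 + 2·4 = -24

-1,-1,2 ; -24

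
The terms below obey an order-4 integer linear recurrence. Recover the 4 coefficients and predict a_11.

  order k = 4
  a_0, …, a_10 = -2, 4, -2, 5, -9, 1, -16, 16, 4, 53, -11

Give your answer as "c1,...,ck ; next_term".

  a_4 = 1·5 + 0·-2 + -3·4 + 1·-2 = -9
  a_5 = 1·-9 + 0·5 + -3·-2 + 1·4 = 1
  a_6 = 1·1 + 0·-9 + -3·5 + 1·-2 = -16
  a_7 = 1·-16 + 0·1 + -3·-9 + 1·5 = 16
  a_8 = 1·16 + 0·-16 + -3·1 + 1·-9 = 4
  a_9 = 1·4 + 0·16 + -3·-16 + 1·1 = 53
  a_10 = 1·53 + 0·4 + -3·16 + 1·-16 = -11
  a_11 = 1·-11 + 0·53 + -3·4 + 1·16 = -7

1,0,-3,1 ; -7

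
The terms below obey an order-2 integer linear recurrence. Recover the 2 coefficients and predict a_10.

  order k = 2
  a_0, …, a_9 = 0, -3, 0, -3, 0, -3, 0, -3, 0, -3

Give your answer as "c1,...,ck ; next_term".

  a_2 = 0·-3 + 1·0 = 0
  a_3 = 0·0 + 1·-3 = -3
  a_4 = 0·-3 + 1·0 = 0
  a_5 = 0·0 + 1·-3 = -3
  a_6 = 0·-3 + 1·0 = 0
  a_7 = 0·0 + 1·-3 = -3
  a_8 = 0·-3 + 1·0 = 0
  a_9 = 0·0 + 1·-3 = -3
  a_10 = 0·-3 + 1·0 = 0

0,1 ; 0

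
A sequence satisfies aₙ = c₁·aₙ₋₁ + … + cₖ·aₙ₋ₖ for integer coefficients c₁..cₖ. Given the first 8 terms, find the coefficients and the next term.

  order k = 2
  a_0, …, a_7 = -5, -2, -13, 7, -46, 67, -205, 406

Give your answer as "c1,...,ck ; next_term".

-1,3 ; -1021

  a_2 = -1·-2 + 3·-5 = -13
  a_3 = -1·-13 + 3·-2 = 7
  a_4 = -1·7 + 3·-13 = -46
  a_5 = -1·-46 + 3·7 = 67
  a_6 = -1·67 + 3·-46 = -205
  a_7 = -1·-205 + 3·67 = 406
  a_8 = -1·406 + 3·-205 = -1021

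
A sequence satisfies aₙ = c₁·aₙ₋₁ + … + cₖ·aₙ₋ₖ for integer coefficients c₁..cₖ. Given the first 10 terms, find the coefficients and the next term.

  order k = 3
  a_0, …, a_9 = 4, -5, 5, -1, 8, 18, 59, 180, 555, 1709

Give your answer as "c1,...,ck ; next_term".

2,3,1 ; 5263

  a_3 = 2·5 + 3·-5 + 1·4 = -1
  a_4 = 2·-1 + 3·5 + 1·-5 = 8
  a_5 = 2·8 + 3·-1 + 1·5 = 18
  a_6 = 2·18 + 3·8 + 1·-1 = 59
  a_7 = 2·59 + 3·18 + 1·8 = 180
  a_8 = 2·180 + 3·59 + 1·18 = 555
  a_9 = 2·555 + 3·180 + 1·59 = 1709
  a_10 = 2·1709 + 3·555 + 1·180 = 5263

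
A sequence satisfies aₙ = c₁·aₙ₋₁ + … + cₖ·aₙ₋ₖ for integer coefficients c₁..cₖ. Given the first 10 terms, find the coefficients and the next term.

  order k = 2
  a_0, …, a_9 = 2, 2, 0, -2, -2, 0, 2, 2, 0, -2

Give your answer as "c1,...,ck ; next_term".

  a_2 = 1·2 + -1·2 = 0
  a_3 = 1·0 + -1·2 = -2
  a_4 = 1·-2 + -1·0 = -2
  a_5 = 1·-2 + -1·-2 = 0
  a_6 = 1·0 + -1·-2 = 2
  a_7 = 1·2 + -1·0 = 2
  a_8 = 1·2 + -1·2 = 0
  a_9 = 1·0 + -1·2 = -2
  a_10 = 1·-2 + -1·0 = -2

1,-1 ; -2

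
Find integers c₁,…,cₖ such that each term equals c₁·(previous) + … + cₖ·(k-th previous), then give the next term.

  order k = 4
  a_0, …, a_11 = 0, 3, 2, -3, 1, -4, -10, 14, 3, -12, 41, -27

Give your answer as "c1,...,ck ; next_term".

  a_4 = 0·-3 + -1·2 + 1·3 + -3·0 = 1
  a_5 = 0·1 + -1·-3 + 1·2 + -3·3 = -4
  a_6 = 0·-4 + -1·1 + 1·-3 + -3·2 = -10
  a_7 = 0·-10 + -1·-4 + 1·1 + -3·-3 = 14
  a_8 = 0·14 + -1·-10 + 1·-4 + -3·1 = 3
  a_9 = 0·3 + -1·14 + 1·-10 + -3·-4 = -12
  a_10 = 0·-12 + -1·3 + 1·14 + -3·-10 = 41
  a_11 = 0·41 + -1·-12 + 1·3 + -3·14 = -27
  a_12 = 0·-27 + -1·41 + 1·-12 + -3·3 = -62

0,-1,1,-3 ; -62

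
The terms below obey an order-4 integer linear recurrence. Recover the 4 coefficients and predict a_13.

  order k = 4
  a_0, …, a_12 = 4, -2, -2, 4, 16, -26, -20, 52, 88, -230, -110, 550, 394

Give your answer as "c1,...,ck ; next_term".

-1,-2,-2,3 ; -1964

  a_4 = -1·4 + -2·-2 + -2·-2 + 3·4 = 16
  a_5 = -1·16 + -2·4 + -2·-2 + 3·-2 = -26
  a_6 = -1·-26 + -2·16 + -2·4 + 3·-2 = -20
  a_7 = -1·-20 + -2·-26 + -2·16 + 3·4 = 52
  a_8 = -1·52 + -2·-20 + -2·-26 + 3·16 = 88
  a_9 = -1·88 + -2·52 + -2·-20 + 3·-26 = -230
  a_10 = -1·-230 + -2·88 + -2·52 + 3·-20 = -110
  a_11 = -1·-110 + -2·-230 + -2·88 + 3·52 = 550
  a_12 = -1·550 + -2·-110 + -2·-230 + 3·88 = 394
  a_13 = -1·394 + -2·550 + -2·-110 + 3·-230 = -1964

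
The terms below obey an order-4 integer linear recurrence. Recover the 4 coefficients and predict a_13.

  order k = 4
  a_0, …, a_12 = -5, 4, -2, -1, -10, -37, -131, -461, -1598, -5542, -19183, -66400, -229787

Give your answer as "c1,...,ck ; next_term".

3,3,-4,-3 ; -795203

  a_4 = 3·-1 + 3·-2 + -4·4 + -3·-5 = -10
  a_5 = 3·-10 + 3·-1 + -4·-2 + -3·4 = -37
  a_6 = 3·-37 + 3·-10 + -4·-1 + -3·-2 = -131
  a_7 = 3·-131 + 3·-37 + -4·-10 + -3·-1 = -461
  a_8 = 3·-461 + 3·-131 + -4·-37 + -3·-10 = -1598
  a_9 = 3·-1598 + 3·-461 + -4·-131 + -3·-37 = -5542
  a_10 = 3·-5542 + 3·-1598 + -4·-461 + -3·-131 = -19183
  a_11 = 3·-19183 + 3·-5542 + -4·-1598 + -3·-461 = -66400
  a_12 = 3·-66400 + 3·-19183 + -4·-5542 + -3·-1598 = -229787
  a_13 = 3·-229787 + 3·-66400 + -4·-19183 + -3·-5542 = -795203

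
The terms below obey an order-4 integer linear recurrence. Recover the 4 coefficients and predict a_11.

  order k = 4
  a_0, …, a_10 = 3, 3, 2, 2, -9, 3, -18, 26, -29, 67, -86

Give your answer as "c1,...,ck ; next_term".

  a_4 = -1·2 + 1·2 + -1·3 + -2·3 = -9
  a_5 = -1·-9 + 1·2 + -1·2 + -2·3 = 3
  a_6 = -1·3 + 1·-9 + -1·2 + -2·2 = -18
  a_7 = -1·-18 + 1·3 + -1·-9 + -2·2 = 26
  a_8 = -1·26 + 1·-18 + -1·3 + -2·-9 = -29
  a_9 = -1·-29 + 1·26 + -1·-18 + -2·3 = 67
  a_10 = -1·67 + 1·-29 + -1·26 + -2·-18 = -86
  a_11 = -1·-86 + 1·67 + -1·-29 + -2·26 = 130

-1,1,-1,-2 ; 130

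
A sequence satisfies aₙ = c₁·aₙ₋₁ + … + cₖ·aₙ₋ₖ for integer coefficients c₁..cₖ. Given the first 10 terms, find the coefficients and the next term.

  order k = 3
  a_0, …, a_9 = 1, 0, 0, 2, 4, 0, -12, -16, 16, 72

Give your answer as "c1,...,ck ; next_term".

  a_3 = 2·0 + -4·0 + 2·1 = 2
  a_4 = 2·2 + -4·0 + 2·0 = 4
  a_5 = 2·4 + -4·2 + 2·0 = 0
  a_6 = 2·0 + -4·4 + 2·2 = -12
  a_7 = 2·-12 + -4·0 + 2·4 = -16
  a_8 = 2·-16 + -4·-12 + 2·0 = 16
  a_9 = 2·16 + -4·-16 + 2·-12 = 72
  a_10 = 2·72 + -4·16 + 2·-16 = 48

2,-4,2 ; 48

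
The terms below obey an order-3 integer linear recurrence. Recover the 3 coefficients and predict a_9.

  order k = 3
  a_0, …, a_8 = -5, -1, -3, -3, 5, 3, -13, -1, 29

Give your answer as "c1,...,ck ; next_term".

0,-2,1 ; -11

  a_3 = 0·-3 + -2·-1 + 1·-5 = -3
  a_4 = 0·-3 + -2·-3 + 1·-1 = 5
  a_5 = 0·5 + -2·-3 + 1·-3 = 3
  a_6 = 0·3 + -2·5 + 1·-3 = -13
  a_7 = 0·-13 + -2·3 + 1·5 = -1
  a_8 = 0·-1 + -2·-13 + 1·3 = 29
  a_9 = 0·29 + -2·-1 + 1·-13 = -11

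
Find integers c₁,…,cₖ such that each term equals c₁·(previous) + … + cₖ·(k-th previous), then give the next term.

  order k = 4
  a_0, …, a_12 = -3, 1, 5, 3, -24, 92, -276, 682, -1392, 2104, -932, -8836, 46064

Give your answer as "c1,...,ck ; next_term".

-4,-4,2,-2 ; -154984

  a_4 = -4·3 + -4·5 + 2·1 + -2·-3 = -24
  a_5 = -4·-24 + -4·3 + 2·5 + -2·1 = 92
  a_6 = -4·92 + -4·-24 + 2·3 + -2·5 = -276
  a_7 = -4·-276 + -4·92 + 2·-24 + -2·3 = 682
  a_8 = -4·682 + -4·-276 + 2·92 + -2·-24 = -1392
  a_9 = -4·-1392 + -4·682 + 2·-276 + -2·92 = 2104
  a_10 = -4·2104 + -4·-1392 + 2·682 + -2·-276 = -932
  a_11 = -4·-932 + -4·2104 + 2·-1392 + -2·682 = -8836
  a_12 = -4·-8836 + -4·-932 + 2·2104 + -2·-1392 = 46064
  a_13 = -4·46064 + -4·-8836 + 2·-932 + -2·2104 = -154984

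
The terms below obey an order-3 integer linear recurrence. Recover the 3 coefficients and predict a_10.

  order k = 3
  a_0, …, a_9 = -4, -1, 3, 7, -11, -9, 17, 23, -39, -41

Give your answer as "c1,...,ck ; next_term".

  a_3 = -1·3 + -2·-1 + -2·-4 = 7
  a_4 = -1·7 + -2·3 + -2·-1 = -11
  a_5 = -1·-11 + -2·7 + -2·3 = -9
  a_6 = -1·-9 + -2·-11 + -2·7 = 17
  a_7 = -1·17 + -2·-9 + -2·-11 = 23
  a_8 = -1·23 + -2·17 + -2·-9 = -39
  a_9 = -1·-39 + -2·23 + -2·17 = -41
  a_10 = -1·-41 + -2·-39 + -2·23 = 73

-1,-2,-2 ; 73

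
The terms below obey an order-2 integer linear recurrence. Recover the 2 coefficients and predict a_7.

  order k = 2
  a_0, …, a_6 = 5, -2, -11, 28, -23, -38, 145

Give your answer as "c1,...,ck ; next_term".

  a_2 = -2·-2 + -3·5 = -11
  a_3 = -2·-11 + -3·-2 = 28
  a_4 = -2·28 + -3·-11 = -23
  a_5 = -2·-23 + -3·28 = -38
  a_6 = -2·-38 + -3·-23 = 145
  a_7 = -2·145 + -3·-38 = -176

-2,-3 ; -176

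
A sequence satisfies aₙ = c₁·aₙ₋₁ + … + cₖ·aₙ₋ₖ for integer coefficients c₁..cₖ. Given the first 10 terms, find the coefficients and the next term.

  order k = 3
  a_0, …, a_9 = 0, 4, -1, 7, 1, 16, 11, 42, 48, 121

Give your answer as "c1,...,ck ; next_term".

1,2,-1 ; 175

  a_3 = 1·-1 + 2·4 + -1·0 = 7
  a_4 = 1·7 + 2·-1 + -1·4 = 1
  a_5 = 1·1 + 2·7 + -1·-1 = 16
  a_6 = 1·16 + 2·1 + -1·7 = 11
  a_7 = 1·11 + 2·16 + -1·1 = 42
  a_8 = 1·42 + 2·11 + -1·16 = 48
  a_9 = 1·48 + 2·42 + -1·11 = 121
  a_10 = 1·121 + 2·48 + -1·42 = 175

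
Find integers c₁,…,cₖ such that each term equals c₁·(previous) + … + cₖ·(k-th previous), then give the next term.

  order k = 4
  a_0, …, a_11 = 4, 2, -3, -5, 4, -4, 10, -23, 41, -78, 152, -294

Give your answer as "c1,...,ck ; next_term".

  a_4 = -1·-5 + 1·-3 + -1·2 + 1·4 = 4
  a_5 = -1·4 + 1·-5 + -1·-3 + 1·2 = -4
  a_6 = -1·-4 + 1·4 + -1·-5 + 1·-3 = 10
  a_7 = -1·10 + 1·-4 + -1·4 + 1·-5 = -23
  a_8 = -1·-23 + 1·10 + -1·-4 + 1·4 = 41
  a_9 = -1·41 + 1·-23 + -1·10 + 1·-4 = -78
  a_10 = -1·-78 + 1·41 + -1·-23 + 1·10 = 152
  a_11 = -1·152 + 1·-78 + -1·41 + 1·-23 = -294
  a_12 = -1·-294 + 1·152 + -1·-78 + 1·41 = 565

-1,1,-1,1 ; 565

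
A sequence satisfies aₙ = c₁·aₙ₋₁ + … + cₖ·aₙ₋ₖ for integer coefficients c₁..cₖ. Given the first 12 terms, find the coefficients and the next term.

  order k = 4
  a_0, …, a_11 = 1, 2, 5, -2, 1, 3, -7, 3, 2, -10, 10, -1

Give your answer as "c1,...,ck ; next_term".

  a_4 = 0·-2 + 0·5 + 1·2 + -1·1 = 1
  a_5 = 0·1 + 0·-2 + 1·5 + -1·2 = 3
  a_6 = 0·3 + 0·1 + 1·-2 + -1·5 = -7
  a_7 = 0·-7 + 0·3 + 1·1 + -1·-2 = 3
  a_8 = 0·3 + 0·-7 + 1·3 + -1·1 = 2
  a_9 = 0·2 + 0·3 + 1·-7 + -1·3 = -10
  a_10 = 0·-10 + 0·2 + 1·3 + -1·-7 = 10
  a_11 = 0·10 + 0·-10 + 1·2 + -1·3 = -1
  a_12 = 0·-1 + 0·10 + 1·-10 + -1·2 = -12

0,0,1,-1 ; -12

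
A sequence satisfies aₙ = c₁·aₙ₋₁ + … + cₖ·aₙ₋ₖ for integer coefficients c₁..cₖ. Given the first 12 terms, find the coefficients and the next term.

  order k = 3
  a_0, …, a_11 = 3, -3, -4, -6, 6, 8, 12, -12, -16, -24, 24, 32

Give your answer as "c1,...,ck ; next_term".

0,0,-2 ; 48

  a_3 = 0·-4 + 0·-3 + -2·3 = -6
  a_4 = 0·-6 + 0·-4 + -2·-3 = 6
  a_5 = 0·6 + 0·-6 + -2·-4 = 8
  a_6 = 0·8 + 0·6 + -2·-6 = 12
  a_7 = 0·12 + 0·8 + -2·6 = -12
  a_8 = 0·-12 + 0·12 + -2·8 = -16
  a_9 = 0·-16 + 0·-12 + -2·12 = -24
  a_10 = 0·-24 + 0·-16 + -2·-12 = 24
  a_11 = 0·24 + 0·-24 + -2·-16 = 32
  a_12 = 0·32 + 0·24 + -2·-24 = 48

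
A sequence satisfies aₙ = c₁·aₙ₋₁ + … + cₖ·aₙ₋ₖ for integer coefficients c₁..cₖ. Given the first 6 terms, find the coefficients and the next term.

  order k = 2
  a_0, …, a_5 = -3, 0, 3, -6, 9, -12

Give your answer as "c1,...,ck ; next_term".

  a_2 = -2·0 + -1·-3 = 3
  a_3 = -2·3 + -1·0 = -6
  a_4 = -2·-6 + -1·3 = 9
  a_5 = -2·9 + -1·-6 = -12
  a_6 = -2·-12 + -1·9 = 15

-2,-1 ; 15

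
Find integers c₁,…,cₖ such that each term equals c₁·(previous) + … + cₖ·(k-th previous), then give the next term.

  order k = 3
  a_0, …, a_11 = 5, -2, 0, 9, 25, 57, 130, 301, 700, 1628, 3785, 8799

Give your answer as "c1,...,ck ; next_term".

3,-2,1 ; 20455

  a_3 = 3·0 + -2·-2 + 1·5 = 9
  a_4 = 3·9 + -2·0 + 1·-2 = 25
  a_5 = 3·25 + -2·9 + 1·0 = 57
  a_6 = 3·57 + -2·25 + 1·9 = 130
  a_7 = 3·130 + -2·57 + 1·25 = 301
  a_8 = 3·301 + -2·130 + 1·57 = 700
  a_9 = 3·700 + -2·301 + 1·130 = 1628
  a_10 = 3·1628 + -2·700 + 1·301 = 3785
  a_11 = 3·3785 + -2·1628 + 1·700 = 8799
  a_12 = 3·8799 + -2·3785 + 1·1628 = 20455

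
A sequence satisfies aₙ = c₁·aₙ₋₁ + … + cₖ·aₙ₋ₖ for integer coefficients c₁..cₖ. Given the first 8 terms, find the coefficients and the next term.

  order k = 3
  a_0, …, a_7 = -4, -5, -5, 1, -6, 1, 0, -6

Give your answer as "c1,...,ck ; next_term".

-1,0,1 ; 7

  a_3 = -1·-5 + 0·-5 + 1·-4 = 1
  a_4 = -1·1 + 0·-5 + 1·-5 = -6
  a_5 = -1·-6 + 0·1 + 1·-5 = 1
  a_6 = -1·1 + 0·-6 + 1·1 = 0
  a_7 = -1·0 + 0·1 + 1·-6 = -6
  a_8 = -1·-6 + 0·0 + 1·1 = 7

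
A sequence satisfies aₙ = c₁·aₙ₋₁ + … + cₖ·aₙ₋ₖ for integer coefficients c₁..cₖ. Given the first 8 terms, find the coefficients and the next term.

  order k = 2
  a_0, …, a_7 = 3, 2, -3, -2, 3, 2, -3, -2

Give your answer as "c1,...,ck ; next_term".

  a_2 = 0·2 + -1·3 = -3
  a_3 = 0·-3 + -1·2 = -2
  a_4 = 0·-2 + -1·-3 = 3
  a_5 = 0·3 + -1·-2 = 2
  a_6 = 0·2 + -1·3 = -3
  a_7 = 0·-3 + -1·2 = -2
  a_8 = 0·-2 + -1·-3 = 3

0,-1 ; 3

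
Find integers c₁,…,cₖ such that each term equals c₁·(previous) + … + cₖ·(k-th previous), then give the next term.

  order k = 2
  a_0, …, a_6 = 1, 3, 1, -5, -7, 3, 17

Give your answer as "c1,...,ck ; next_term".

1,-2 ; 11

  a_2 = 1·3 + -2·1 = 1
  a_3 = 1·1 + -2·3 = -5
  a_4 = 1·-5 + -2·1 = -7
  a_5 = 1·-7 + -2·-5 = 3
  a_6 = 1·3 + -2·-7 = 17
  a_7 = 1·17 + -2·3 = 11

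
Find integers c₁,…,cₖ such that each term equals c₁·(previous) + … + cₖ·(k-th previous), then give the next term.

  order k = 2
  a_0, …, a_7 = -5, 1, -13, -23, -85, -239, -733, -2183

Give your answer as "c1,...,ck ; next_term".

  a_2 = 2·1 + 3·-5 = -13
  a_3 = 2·-13 + 3·1 = -23
  a_4 = 2·-23 + 3·-13 = -85
  a_5 = 2·-85 + 3·-23 = -239
  a_6 = 2·-239 + 3·-85 = -733
  a_7 = 2·-733 + 3·-239 = -2183
  a_8 = 2·-2183 + 3·-733 = -6565

2,3 ; -6565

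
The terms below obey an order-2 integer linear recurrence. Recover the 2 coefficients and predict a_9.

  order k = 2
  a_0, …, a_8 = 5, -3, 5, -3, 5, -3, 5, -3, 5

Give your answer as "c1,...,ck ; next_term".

  a_2 = 0·-3 + 1·5 = 5
  a_3 = 0·5 + 1·-3 = -3
  a_4 = 0·-3 + 1·5 = 5
  a_5 = 0·5 + 1·-3 = -3
  a_6 = 0·-3 + 1·5 = 5
  a_7 = 0·5 + 1·-3 = -3
  a_8 = 0·-3 + 1·5 = 5
  a_9 = 0·5 + 1·-3 = -3

0,1 ; -3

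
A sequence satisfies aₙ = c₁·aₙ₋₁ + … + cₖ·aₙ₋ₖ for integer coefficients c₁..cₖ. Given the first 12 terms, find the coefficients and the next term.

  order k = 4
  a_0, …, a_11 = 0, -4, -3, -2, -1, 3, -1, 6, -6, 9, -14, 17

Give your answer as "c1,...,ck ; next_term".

-1,1,0,-1 ; -25

  a_4 = -1·-2 + 1·-3 + 0·-4 + -1·0 = -1
  a_5 = -1·-1 + 1·-2 + 0·-3 + -1·-4 = 3
  a_6 = -1·3 + 1·-1 + 0·-2 + -1·-3 = -1
  a_7 = -1·-1 + 1·3 + 0·-1 + -1·-2 = 6
  a_8 = -1·6 + 1·-1 + 0·3 + -1·-1 = -6
  a_9 = -1·-6 + 1·6 + 0·-1 + -1·3 = 9
  a_10 = -1·9 + 1·-6 + 0·6 + -1·-1 = -14
  a_11 = -1·-14 + 1·9 + 0·-6 + -1·6 = 17
  a_12 = -1·17 + 1·-14 + 0·9 + -1·-6 = -25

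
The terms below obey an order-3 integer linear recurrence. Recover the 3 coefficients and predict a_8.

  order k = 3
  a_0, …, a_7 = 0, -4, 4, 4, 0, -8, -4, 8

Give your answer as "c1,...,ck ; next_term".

0,-1,-1 ; 12

  a_3 = 0·4 + -1·-4 + -1·0 = 4
  a_4 = 0·4 + -1·4 + -1·-4 = 0
  a_5 = 0·0 + -1·4 + -1·4 = -8
  a_6 = 0·-8 + -1·0 + -1·4 = -4
  a_7 = 0·-4 + -1·-8 + -1·0 = 8
  a_8 = 0·8 + -1·-4 + -1·-8 = 12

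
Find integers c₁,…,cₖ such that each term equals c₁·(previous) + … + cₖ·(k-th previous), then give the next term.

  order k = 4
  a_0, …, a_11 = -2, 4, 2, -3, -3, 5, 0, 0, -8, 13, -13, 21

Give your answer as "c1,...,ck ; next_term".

  a_4 = -1·-3 + 0·2 + -1·4 + 1·-2 = -3
  a_5 = -1·-3 + 0·-3 + -1·2 + 1·4 = 5
  a_6 = -1·5 + 0·-3 + -1·-3 + 1·2 = 0
  a_7 = -1·0 + 0·5 + -1·-3 + 1·-3 = 0
  a_8 = -1·0 + 0·0 + -1·5 + 1·-3 = -8
  a_9 = -1·-8 + 0·0 + -1·0 + 1·5 = 13
  a_10 = -1·13 + 0·-8 + -1·0 + 1·0 = -13
  a_11 = -1·-13 + 0·13 + -1·-8 + 1·0 = 21
  a_12 = -1·21 + 0·-13 + -1·13 + 1·-8 = -42

-1,0,-1,1 ; -42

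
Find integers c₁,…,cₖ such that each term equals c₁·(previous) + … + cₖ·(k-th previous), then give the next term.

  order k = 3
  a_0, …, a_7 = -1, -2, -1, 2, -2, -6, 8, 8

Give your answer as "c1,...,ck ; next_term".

  a_3 = 0·-1 + -2·-2 + 2·-1 = 2
  a_4 = 0·2 + -2·-1 + 2·-2 = -2
  a_5 = 0·-2 + -2·2 + 2·-1 = -6
  a_6 = 0·-6 + -2·-2 + 2·2 = 8
  a_7 = 0·8 + -2·-6 + 2·-2 = 8
  a_8 = 0·8 + -2·8 + 2·-6 = -28

0,-2,2 ; -28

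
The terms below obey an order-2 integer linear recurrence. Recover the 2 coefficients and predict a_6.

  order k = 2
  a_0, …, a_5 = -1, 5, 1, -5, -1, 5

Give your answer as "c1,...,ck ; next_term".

0,-1 ; 1

  a_2 = 0·5 + -1·-1 = 1
  a_3 = 0·1 + -1·5 = -5
  a_4 = 0·-5 + -1·1 = -1
  a_5 = 0·-1 + -1·-5 = 5
  a_6 = 0·5 + -1·-1 = 1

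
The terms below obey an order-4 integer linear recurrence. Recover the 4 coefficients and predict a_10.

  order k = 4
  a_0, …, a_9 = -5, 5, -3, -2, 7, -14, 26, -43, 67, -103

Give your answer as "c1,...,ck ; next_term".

  a_4 = -2·-2 + -1·-3 + -1·5 + -1·-5 = 7
  a_5 = -2·7 + -1·-2 + -1·-3 + -1·5 = -14
  a_6 = -2·-14 + -1·7 + -1·-2 + -1·-3 = 26
  a_7 = -2·26 + -1·-14 + -1·7 + -1·-2 = -43
  a_8 = -2·-43 + -1·26 + -1·-14 + -1·7 = 67
  a_9 = -2·67 + -1·-43 + -1·26 + -1·-14 = -103
  a_10 = -2·-103 + -1·67 + -1·-43 + -1·26 = 156

-2,-1,-1,-1 ; 156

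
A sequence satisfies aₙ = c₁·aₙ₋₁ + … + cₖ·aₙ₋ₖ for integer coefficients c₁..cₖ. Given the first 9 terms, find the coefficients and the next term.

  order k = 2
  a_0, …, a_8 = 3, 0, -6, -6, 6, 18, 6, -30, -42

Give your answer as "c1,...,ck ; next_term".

  a_2 = 1·0 + -2·3 = -6
  a_3 = 1·-6 + -2·0 = -6
  a_4 = 1·-6 + -2·-6 = 6
  a_5 = 1·6 + -2·-6 = 18
  a_6 = 1·18 + -2·6 = 6
  a_7 = 1·6 + -2·18 = -30
  a_8 = 1·-30 + -2·6 = -42
  a_9 = 1·-42 + -2·-30 = 18

1,-2 ; 18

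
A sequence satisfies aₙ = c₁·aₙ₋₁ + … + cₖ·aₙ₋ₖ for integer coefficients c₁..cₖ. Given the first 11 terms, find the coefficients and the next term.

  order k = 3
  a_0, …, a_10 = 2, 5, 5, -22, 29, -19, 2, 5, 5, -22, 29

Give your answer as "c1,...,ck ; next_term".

-2,-2,-1 ; -19

  a_3 = -2·5 + -2·5 + -1·2 = -22
  a_4 = -2·-22 + -2·5 + -1·5 = 29
  a_5 = -2·29 + -2·-22 + -1·5 = -19
  a_6 = -2·-19 + -2·29 + -1·-22 = 2
  a_7 = -2·2 + -2·-19 + -1·29 = 5
  a_8 = -2·5 + -2·2 + -1·-19 = 5
  a_9 = -2·5 + -2·5 + -1·2 = -22
  a_10 = -2·-22 + -2·5 + -1·5 = 29
  a_11 = -2·29 + -2·-22 + -1·5 = -19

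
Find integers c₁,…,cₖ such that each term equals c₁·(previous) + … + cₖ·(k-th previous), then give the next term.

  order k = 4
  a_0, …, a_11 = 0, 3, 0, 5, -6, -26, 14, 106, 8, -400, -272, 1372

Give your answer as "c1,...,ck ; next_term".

  a_4 = 0·5 + -4·0 + -2·3 + -2·0 = -6
  a_5 = 0·-6 + -4·5 + -2·0 + -2·3 = -26
  a_6 = 0·-26 + -4·-6 + -2·5 + -2·0 = 14
  a_7 = 0·14 + -4·-26 + -2·-6 + -2·5 = 106
  a_8 = 0·106 + -4·14 + -2·-26 + -2·-6 = 8
  a_9 = 0·8 + -4·106 + -2·14 + -2·-26 = -400
  a_10 = 0·-400 + -4·8 + -2·106 + -2·14 = -272
  a_11 = 0·-272 + -4·-400 + -2·8 + -2·106 = 1372
  a_12 = 0·1372 + -4·-272 + -2·-400 + -2·8 = 1872

0,-4,-2,-2 ; 1872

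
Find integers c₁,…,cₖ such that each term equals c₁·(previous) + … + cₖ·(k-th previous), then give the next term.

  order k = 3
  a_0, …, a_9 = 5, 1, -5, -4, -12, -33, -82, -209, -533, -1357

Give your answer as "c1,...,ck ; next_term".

  a_3 = 2·-5 + 1·1 + 1·5 = -4
  a_4 = 2·-4 + 1·-5 + 1·1 = -12
  a_5 = 2·-12 + 1·-4 + 1·-5 = -33
  a_6 = 2·-33 + 1·-12 + 1·-4 = -82
  a_7 = 2·-82 + 1·-33 + 1·-12 = -209
  a_8 = 2·-209 + 1·-82 + 1·-33 = -533
  a_9 = 2·-533 + 1·-209 + 1·-82 = -1357
  a_10 = 2·-1357 + 1·-533 + 1·-209 = -3456

2,1,1 ; -3456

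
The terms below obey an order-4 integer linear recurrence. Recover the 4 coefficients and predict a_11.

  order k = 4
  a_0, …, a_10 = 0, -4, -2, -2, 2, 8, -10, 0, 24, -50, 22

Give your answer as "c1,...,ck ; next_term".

  a_4 = -1·-2 + -2·-2 + 1·-4 + -2·0 = 2
  a_5 = -1·2 + -2·-2 + 1·-2 + -2·-4 = 8
  a_6 = -1·8 + -2·2 + 1·-2 + -2·-2 = -10
  a_7 = -1·-10 + -2·8 + 1·2 + -2·-2 = 0
  a_8 = -1·0 + -2·-10 + 1·8 + -2·2 = 24
  a_9 = -1·24 + -2·0 + 1·-10 + -2·8 = -50
  a_10 = -1·-50 + -2·24 + 1·0 + -2·-10 = 22
  a_11 = -1·22 + -2·-50 + 1·24 + -2·0 = 102

-1,-2,1,-2 ; 102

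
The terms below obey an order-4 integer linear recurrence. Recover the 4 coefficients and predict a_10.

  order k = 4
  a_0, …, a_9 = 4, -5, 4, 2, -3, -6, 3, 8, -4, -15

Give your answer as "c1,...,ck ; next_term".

  a_4 = 1·2 + -1·4 + 1·-5 + 1·4 = -3
  a_5 = 1·-3 + -1·2 + 1·4 + 1·-5 = -6
  a_6 = 1·-6 + -1·-3 + 1·2 + 1·4 = 3
  a_7 = 1·3 + -1·-6 + 1·-3 + 1·2 = 8
  a_8 = 1·8 + -1·3 + 1·-6 + 1·-3 = -4
  a_9 = 1·-4 + -1·8 + 1·3 + 1·-6 = -15
  a_10 = 1·-15 + -1·-4 + 1·8 + 1·3 = 0

1,-1,1,1 ; 0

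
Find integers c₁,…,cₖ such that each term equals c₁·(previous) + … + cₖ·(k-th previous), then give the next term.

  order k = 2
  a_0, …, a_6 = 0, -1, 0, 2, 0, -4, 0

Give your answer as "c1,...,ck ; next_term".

  a_2 = 0·-1 + -2·0 = 0
  a_3 = 0·0 + -2·-1 = 2
  a_4 = 0·2 + -2·0 = 0
  a_5 = 0·0 + -2·2 = -4
  a_6 = 0·-4 + -2·0 = 0
  a_7 = 0·0 + -2·-4 = 8

0,-2 ; 8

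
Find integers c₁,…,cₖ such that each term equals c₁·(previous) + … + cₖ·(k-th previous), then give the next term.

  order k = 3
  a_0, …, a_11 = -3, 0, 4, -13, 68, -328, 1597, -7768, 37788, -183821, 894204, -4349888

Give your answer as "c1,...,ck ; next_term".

-4,4,-1 ; 21160189

  a_3 = -4·4 + 4·0 + -1·-3 = -13
  a_4 = -4·-13 + 4·4 + -1·0 = 68
  a_5 = -4·68 + 4·-13 + -1·4 = -328
  a_6 = -4·-328 + 4·68 + -1·-13 = 1597
  a_7 = -4·1597 + 4·-328 + -1·68 = -7768
  a_8 = -4·-7768 + 4·1597 + -1·-328 = 37788
  a_9 = -4·37788 + 4·-7768 + -1·1597 = -183821
  a_10 = -4·-183821 + 4·37788 + -1·-7768 = 894204
  a_11 = -4·894204 + 4·-183821 + -1·37788 = -4349888
  a_12 = -4·-4349888 + 4·894204 + -1·-183821 = 21160189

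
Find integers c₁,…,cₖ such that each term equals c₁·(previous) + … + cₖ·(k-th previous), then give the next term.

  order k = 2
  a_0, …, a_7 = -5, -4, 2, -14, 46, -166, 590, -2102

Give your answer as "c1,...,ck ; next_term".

-3,2 ; 7486

  a_2 = -3·-4 + 2·-5 = 2
  a_3 = -3·2 + 2·-4 = -14
  a_4 = -3·-14 + 2·2 = 46
  a_5 = -3·46 + 2·-14 = -166
  a_6 = -3·-166 + 2·46 = 590
  a_7 = -3·590 + 2·-166 = -2102
  a_8 = -3·-2102 + 2·590 = 7486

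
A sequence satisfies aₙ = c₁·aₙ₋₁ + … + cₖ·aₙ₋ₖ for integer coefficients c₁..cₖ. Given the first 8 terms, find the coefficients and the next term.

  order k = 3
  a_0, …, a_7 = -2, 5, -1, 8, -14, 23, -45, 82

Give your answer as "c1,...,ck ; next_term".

-1,1,-1 ; -150

  a_3 = -1·-1 + 1·5 + -1·-2 = 8
  a_4 = -1·8 + 1·-1 + -1·5 = -14
  a_5 = -1·-14 + 1·8 + -1·-1 = 23
  a_6 = -1·23 + 1·-14 + -1·8 = -45
  a_7 = -1·-45 + 1·23 + -1·-14 = 82
  a_8 = -1·82 + 1·-45 + -1·23 = -150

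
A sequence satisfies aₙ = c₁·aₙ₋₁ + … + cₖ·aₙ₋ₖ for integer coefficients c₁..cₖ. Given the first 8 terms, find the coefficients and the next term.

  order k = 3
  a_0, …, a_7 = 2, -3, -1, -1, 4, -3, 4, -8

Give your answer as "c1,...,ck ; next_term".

-1,0,-1 ; 11

  a_3 = -1·-1 + 0·-3 + -1·2 = -1
  a_4 = -1·-1 + 0·-1 + -1·-3 = 4
  a_5 = -1·4 + 0·-1 + -1·-1 = -3
  a_6 = -1·-3 + 0·4 + -1·-1 = 4
  a_7 = -1·4 + 0·-3 + -1·4 = -8
  a_8 = -1·-8 + 0·4 + -1·-3 = 11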